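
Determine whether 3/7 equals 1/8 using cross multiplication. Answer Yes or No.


Cross multiply to check 3/7 = 1/8
Left cross product: 3 * 8 = 24
Right cross product: 7 * 1 = 7
24 != 7
Not equal, so proportions differ => No

No


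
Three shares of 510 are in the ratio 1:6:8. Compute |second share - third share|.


Total parts = 1 + 6 + 8 = 15
Value per part = 510 / 15 = 34
Shares: 1*34=34, 6*34=204, 8*34=272
Second share = 204, third share = 272
Difference = |204 - 272| = 68

68


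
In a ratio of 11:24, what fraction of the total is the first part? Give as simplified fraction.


Total parts = 11 + 24 = 35
First part fraction = 11/35
Simplify: 11/35 = 11/35

11/35


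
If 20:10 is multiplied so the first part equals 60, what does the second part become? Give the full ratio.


Original ratio: 20:10
First term target: 60
Scale factor = 60 / 20 = 3
Multiply second term: 10 * 3 = 30
Equivalent ratio = 60:30

60:30


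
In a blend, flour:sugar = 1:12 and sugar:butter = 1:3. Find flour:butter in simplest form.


Given a:b = 1:12 and b:c = 1:3
Make b consistent. Multiply first ratio by 1: a:b = 1:12
Multiply second ratio by 12: b:c = 12:36
Now b = 12 in both, so a:b:c = 1:12:36
Therefore a:c = 1:36
Simplify by GCD: a:c = 1:36

1:36


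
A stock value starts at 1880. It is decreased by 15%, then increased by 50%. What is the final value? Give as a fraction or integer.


Start: 1880
Step 1: decrease by 15% => multiply by 85/100
  1880 * 85/100 = 1598
Step 2: increase by 50% => multiply by 150/100
  1598 * 150/100 = 2397
Final value = 2397

2397


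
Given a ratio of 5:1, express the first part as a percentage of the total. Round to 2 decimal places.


Total parts = 5 + 1 = 6
First part fraction = 5/6
Percentage = (5/6) * 100
= 0.833333 * 100
= 83.33%

83.33


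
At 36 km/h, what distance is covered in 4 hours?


Using distance = speed * time
Speed = 36 km/h
Time = 4 hours
Distance = 36 * 4
= 144 km

144


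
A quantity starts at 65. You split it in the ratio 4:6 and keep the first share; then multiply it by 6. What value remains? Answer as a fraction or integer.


Start with 65.
Step 1: Split 4:6, first share = 65 * 4/10 = 26
Step 2: Multiply by 6: 26 * 6 = 156
Final result = 156

156


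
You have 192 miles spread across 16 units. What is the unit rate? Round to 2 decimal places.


Total miles = 192
Number of units = 16
Unit rate = 192 / 16
= 12 miles per unit

12


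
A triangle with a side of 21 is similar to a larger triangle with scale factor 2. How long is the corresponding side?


Similar triangles have proportional sides
Scale factor = 2
Smaller side = 21
Corresponding larger side = 21 * 2
= 42

42


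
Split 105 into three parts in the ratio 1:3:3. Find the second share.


Ratio = 1:3:3
Total parts = 1 + 3 + 3 = 7
Value per part = 105 / 7 = 15
First share = 1 * 15 = 15
Middle share = 3 * 15 = 45
Third share = 3 * 15 = 45

45


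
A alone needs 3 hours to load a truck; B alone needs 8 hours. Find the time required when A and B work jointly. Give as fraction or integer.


Rate of A = 1/3 job per hour
Rate of B = 1/8 job per hour
Combined rate = 1/3 + 1/8
Find common denominator: (8 + 3)/(3*8) = 11/24
Combined rate = 11/24 job per hour
Time together = 1 / (11/24) = 24/11 hours

24/11


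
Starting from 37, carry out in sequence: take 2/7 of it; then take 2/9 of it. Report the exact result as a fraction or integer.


Start with 37.
Step 1: Take 2/7: 37 * 2/7 = 74/7
Step 2: Take 2/9: 74/7 * 2/9 = 148/63
Final result = 148/63

148/63


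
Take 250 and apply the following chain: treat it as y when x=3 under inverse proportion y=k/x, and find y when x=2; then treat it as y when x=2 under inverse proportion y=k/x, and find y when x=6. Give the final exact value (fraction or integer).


Start with 250.
Step 1: Inverse prop: k = (250)*3; new y = k/2 = 250*3/2 = 375
Step 2: Inverse prop: k = (375)*2; new y = k/6 = 375*2/6 = 125
Final result = 125

125


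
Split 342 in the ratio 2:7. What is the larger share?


Total parts = 2 + 7 = 9
Value per part = 342 / 9 = 38
First share = 2 * 38 = 76
Second share = 7 * 38 = 266
Larger share = 266

266


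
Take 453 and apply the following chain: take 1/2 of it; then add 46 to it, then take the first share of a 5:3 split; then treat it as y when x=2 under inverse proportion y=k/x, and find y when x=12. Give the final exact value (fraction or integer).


Start with 453.
Step 1: Take 1/2: 453 * 1/2 = 453/2
Step 2: Add 46: 453/2+46=545/2; split 5:3 first = 545/2*5/8 = 2725/16
Step 3: Inverse prop: k = (2725/16)*2; new y = k/12 = 2725/16*2/12 = 2725/96
Final result = 2725/96

2725/96


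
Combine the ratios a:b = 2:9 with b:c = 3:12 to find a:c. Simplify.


Given a:b = 2:9 and b:c = 3:12
Make b consistent. Multiply first ratio by 3: a:b = 6:27
Multiply second ratio by 9: b:c = 27:108
Now b = 27 in both, so a:b:c = 6:27:108
Therefore a:c = 6:108
Simplify by GCD: a:c = 1:18

1:18


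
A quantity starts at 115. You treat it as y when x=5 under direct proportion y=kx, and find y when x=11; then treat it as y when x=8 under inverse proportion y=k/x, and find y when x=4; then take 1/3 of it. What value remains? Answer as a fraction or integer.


Start with 115.
Step 1: Direct prop: k = (115)/5; new y = k*11 = 115*11/5 = 253
Step 2: Inverse prop: k = (253)*8; new y = k/4 = 253*8/4 = 506
Step 3: Take 1/3: 506 * 1/3 = 506/3
Final result = 506/3

506/3


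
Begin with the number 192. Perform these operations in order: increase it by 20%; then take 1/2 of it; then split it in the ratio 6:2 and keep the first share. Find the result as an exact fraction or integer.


Start with 192.
Step 1: Increase by 20%: 192 * 120/100 = 1152/5
Step 2: Take 1/2: 1152/5 * 1/2 = 576/5
Step 3: Split 6:2, first share = 576/5 * 6/8 = 432/5
Final result = 432/5

432/5


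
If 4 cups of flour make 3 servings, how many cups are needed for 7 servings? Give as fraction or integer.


Original: 4 cups for 3 servings
Target servings = 7
Scaling factor = 7/3
New amount = 4 * 7/3
= 28/3
= 28/3 cups

28/3


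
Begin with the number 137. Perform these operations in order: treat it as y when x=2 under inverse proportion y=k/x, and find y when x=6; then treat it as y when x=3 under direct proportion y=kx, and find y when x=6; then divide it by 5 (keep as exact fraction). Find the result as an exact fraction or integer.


Start with 137.
Step 1: Inverse prop: k = (137)*2; new y = k/6 = 137*2/6 = 137/3
Step 2: Direct prop: k = (137/3)/3; new y = k*6 = 137/3*6/3 = 274/3
Step 3: Divide by 5: 274/3 / 5 = 274/15
Final result = 274/15

274/15


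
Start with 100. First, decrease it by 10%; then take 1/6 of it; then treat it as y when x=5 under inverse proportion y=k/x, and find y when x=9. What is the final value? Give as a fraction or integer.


Start with 100.
Step 1: Decrease by 10%: 100 * 90/100 = 90
Step 2: Take 1/6: 90 * 1/6 = 15
Step 3: Inverse prop: k = (15)*5; new y = k/9 = 15*5/9 = 25/3
Final result = 25/3

25/3


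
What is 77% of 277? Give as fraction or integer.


Compute 77% of 277
Convert percentage: 77% = 77/100
Multiply: 277 * 77/100
= 21329/100
= 21329/100

21329/100


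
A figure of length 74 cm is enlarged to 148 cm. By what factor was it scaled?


Original length = 74 cm
Scaled length = 148 cm
Scale factor = 148 / 74
= 2

2


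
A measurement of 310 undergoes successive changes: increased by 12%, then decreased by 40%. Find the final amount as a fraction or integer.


Start: 310
Step 1: increase by 12% => multiply by 112/100
  310 * 112/100 = 1736/5
Step 2: decrease by 40% => multiply by 60/100
  1736/5 * 60/100 = 5208/25
Final value = 5208/25

5208/25


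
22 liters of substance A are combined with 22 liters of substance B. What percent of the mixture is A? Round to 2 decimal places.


Volume of A = 22 L
Volume of B = 22 L
Total volume = 22 + 22 = 44 L
Percentage of A = (22/44) * 100
= 50.00%

50.00


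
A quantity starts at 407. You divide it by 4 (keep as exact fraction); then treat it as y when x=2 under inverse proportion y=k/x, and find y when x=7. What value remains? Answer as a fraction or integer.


Start with 407.
Step 1: Divide by 4: 407 / 4 = 407/4
Step 2: Inverse prop: k = (407/4)*2; new y = k/7 = 407/4*2/7 = 407/14
Final result = 407/14

407/14


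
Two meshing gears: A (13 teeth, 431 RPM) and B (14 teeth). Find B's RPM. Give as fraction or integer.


Gear ratio: teeth_A * RPM_A = teeth_B * RPM_B
13 * 431 = 14 * RPM_B
5603 = 14 * RPM_B
RPM_B = 5603 / 14
RPM_B = 5603/14

5603/14


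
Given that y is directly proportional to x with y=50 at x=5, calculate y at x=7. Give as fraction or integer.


Direct proportion: y = kx
Find k: k = 50/5 = 10
Compute y at x=7: y = 10 * 7
y = 70

70


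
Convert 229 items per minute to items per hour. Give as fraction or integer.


Converting from per minute to per hour
Rate = 229 items per minute
Multiply by 60: 229 * 60
= 13740 items per hour

13740


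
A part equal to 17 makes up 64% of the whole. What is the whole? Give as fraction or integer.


Given: 17 is 64% of the whole
Set up: 17 = 64/100 * whole
whole = 17 * 100 / 64
whole = 1700 / 64
whole = 425/16

425/16


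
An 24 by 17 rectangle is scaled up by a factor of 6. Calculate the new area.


Original dimensions: 24 x 17
Enlargement factor = 6
New width = 24 * 6 = 144
New height = 17 * 6 = 102
New area = 144 * 102 = 14688

14688


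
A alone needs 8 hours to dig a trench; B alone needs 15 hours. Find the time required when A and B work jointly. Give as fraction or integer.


Rate of A = 1/8 job per hour
Rate of B = 1/15 job per hour
Combined rate = 1/8 + 1/15
Find common denominator: (15 + 8)/(8*15) = 23/120
Combined rate = 23/120 job per hour
Time together = 1 / (23/120) = 120/23 hours

120/23


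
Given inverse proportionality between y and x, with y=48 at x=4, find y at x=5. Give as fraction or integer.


Inverse proportion: y = k/x
Find k: k = 4 * 48 = 192
Compute y at x=5: y = 192/5
y = 192/5

192/5


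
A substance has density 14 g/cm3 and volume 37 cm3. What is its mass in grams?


Using mass = density * volume
Density = 14 g/cm3
Volume = 37 cm3
Mass = 14 * 37
= 518 g

518


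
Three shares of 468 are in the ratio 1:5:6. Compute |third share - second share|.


Total parts = 1 + 5 + 6 = 12
Value per part = 468 / 12 = 39
Shares: 1*39=39, 5*39=195, 6*39=234
Third share = 234, second share = 195
Difference = |234 - 195| = 39

39


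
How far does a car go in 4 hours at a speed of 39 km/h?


Using distance = speed * time
Speed = 39 km/h
Time = 4 hours
Distance = 39 * 4
= 156 km

156


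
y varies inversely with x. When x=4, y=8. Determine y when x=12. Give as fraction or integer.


Inverse proportion: y = k/x
Find k: k = 4 * 8 = 32
Compute y at x=12: y = 32/12
y = 8/3

8/3


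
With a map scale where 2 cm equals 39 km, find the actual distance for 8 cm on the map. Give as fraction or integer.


Map scale: 2 cm = 39 km
Measured distance on map = 8 cm
Set up proportion: 8 * 39 / 2
= 312 / 2
= 156 km

156


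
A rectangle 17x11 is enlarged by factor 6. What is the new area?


Original dimensions: 17 x 11
Enlargement factor = 6
New width = 17 * 6 = 102
New height = 11 * 6 = 66
New area = 102 * 66 = 6732

6732


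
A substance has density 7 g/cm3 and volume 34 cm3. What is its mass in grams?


Using mass = density * volume
Density = 7 g/cm3
Volume = 34 cm3
Mass = 7 * 34
= 238 g

238


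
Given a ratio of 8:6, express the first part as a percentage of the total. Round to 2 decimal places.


Total parts = 8 + 6 = 14
First part fraction = 8/14
Percentage = (8/14) * 100
= 0.571429 * 100
= 57.14%

57.14


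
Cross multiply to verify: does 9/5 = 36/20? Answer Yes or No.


Cross multiply to check 9/5 = 36/20
Left cross product: 9 * 20 = 180
Right cross product: 5 * 36 = 180
180 = 180
Equal, so proportions match => Yes

Yes


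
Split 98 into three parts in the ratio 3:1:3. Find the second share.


Ratio = 3:1:3
Total parts = 3 + 1 + 3 = 7
Value per part = 98 / 7 = 14
First share = 3 * 14 = 42
Middle share = 1 * 14 = 14
Third share = 3 * 14 = 42

14


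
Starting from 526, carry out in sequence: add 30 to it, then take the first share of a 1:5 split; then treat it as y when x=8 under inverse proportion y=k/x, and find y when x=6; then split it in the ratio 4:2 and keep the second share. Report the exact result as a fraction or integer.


Start with 526.
Step 1: Add 30: 526+30=556; split 1:5 first = 556*1/6 = 278/3
Step 2: Inverse prop: k = (278/3)*8; new y = k/6 = 278/3*8/6 = 1112/9
Step 3: Split 4:2, second share = 1112/9 * 2/6 = 1112/27
Final result = 1112/27

1112/27


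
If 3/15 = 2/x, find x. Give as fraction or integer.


Setting up: 3/15 = 2/x
Cross multiply: 3 * x = 15 * 2
3x = 30
x = 30/3
x = 10

10


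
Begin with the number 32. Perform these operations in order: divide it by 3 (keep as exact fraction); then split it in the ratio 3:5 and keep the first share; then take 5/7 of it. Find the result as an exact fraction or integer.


Start with 32.
Step 1: Divide by 3: 32 / 3 = 32/3
Step 2: Split 3:5, first share = 32/3 * 3/8 = 4
Step 3: Take 5/7: 4 * 5/7 = 20/7
Final result = 20/7

20/7


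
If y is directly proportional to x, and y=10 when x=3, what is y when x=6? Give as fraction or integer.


Direct proportion: y = kx
Find k: k = 10/3 = 10/3
Compute y at x=6: y = 10/3 * 6
y = 20

20


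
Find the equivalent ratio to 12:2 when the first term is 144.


Original ratio: 12:2
First term target: 144
Scale factor = 144 / 12 = 12
Multiply second term: 2 * 12 = 24
Equivalent ratio = 144:24

144:24


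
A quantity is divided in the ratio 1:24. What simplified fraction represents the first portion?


Total parts = 1 + 24 = 25
First part fraction = 1/25
Simplify: 1/25 = 1/25

1/25


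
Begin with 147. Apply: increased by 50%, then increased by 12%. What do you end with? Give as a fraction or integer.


Start: 147
Step 1: increase by 50% => multiply by 150/100
  147 * 150/100 = 441/2
Step 2: increase by 12% => multiply by 112/100
  441/2 * 112/100 = 6174/25
Final value = 6174/25

6174/25


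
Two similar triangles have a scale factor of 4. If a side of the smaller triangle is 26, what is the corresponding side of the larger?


Similar triangles have proportional sides
Scale factor = 4
Smaller side = 26
Corresponding larger side = 26 * 4
= 104

104


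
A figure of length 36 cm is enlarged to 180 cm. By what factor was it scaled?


Original length = 36 cm
Scaled length = 180 cm
Scale factor = 180 / 36
= 5

5


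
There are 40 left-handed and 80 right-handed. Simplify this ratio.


Find GCD(40, 80)
GCD = 40
Divide both by 40: 40/40 = 1, 80/40 = 2
Simplified ratio = 1:2

1:2


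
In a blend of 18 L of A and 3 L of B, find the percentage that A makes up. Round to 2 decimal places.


Volume of A = 18 L
Volume of B = 3 L
Total volume = 18 + 3 = 21 L
Percentage of A = (18/21) * 100
= 85.71%

85.71


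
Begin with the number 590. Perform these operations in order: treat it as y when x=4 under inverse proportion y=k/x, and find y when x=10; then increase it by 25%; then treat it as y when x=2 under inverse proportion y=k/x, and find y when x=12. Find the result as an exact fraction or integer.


Start with 590.
Step 1: Inverse prop: k = (590)*4; new y = k/10 = 590*4/10 = 236
Step 2: Increase by 25%: 236 * 125/100 = 295
Step 3: Inverse prop: k = (295)*2; new y = k/12 = 295*2/12 = 295/6
Final result = 295/6

295/6


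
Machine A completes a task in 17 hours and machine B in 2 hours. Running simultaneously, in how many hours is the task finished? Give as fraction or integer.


Rate of A = 1/17 job per hour
Rate of B = 1/2 job per hour
Combined rate = 1/17 + 1/2
Find common denominator: (2 + 17)/(17*2) = 19/34
Combined rate = 19/34 job per hour
Time together = 1 / (19/34) = 34/19 hours

34/19


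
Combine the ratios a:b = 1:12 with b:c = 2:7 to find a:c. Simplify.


Given a:b = 1:12 and b:c = 2:7
Make b consistent. Multiply first ratio by 2: a:b = 2:24
Multiply second ratio by 12: b:c = 24:84
Now b = 24 in both, so a:b:c = 2:24:84
Therefore a:c = 2:84
Simplify by GCD: a:c = 1:42

1:42


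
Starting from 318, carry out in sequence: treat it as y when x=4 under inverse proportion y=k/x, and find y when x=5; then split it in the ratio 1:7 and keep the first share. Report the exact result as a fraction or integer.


Start with 318.
Step 1: Inverse prop: k = (318)*4; new y = k/5 = 318*4/5 = 1272/5
Step 2: Split 1:7, first share = 1272/5 * 1/8 = 159/5
Final result = 159/5

159/5


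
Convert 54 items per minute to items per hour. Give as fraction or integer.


Converting from per minute to per hour
Rate = 54 items per minute
Multiply by 60: 54 * 60
= 3240 items per hour

3240


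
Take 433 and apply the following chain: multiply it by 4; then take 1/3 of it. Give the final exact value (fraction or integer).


Start with 433.
Step 1: Multiply by 4: 433 * 4 = 1732
Step 2: Take 1/3: 1732 * 1/3 = 1732/3
Final result = 1732/3

1732/3


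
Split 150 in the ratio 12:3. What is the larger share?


Total parts = 12 + 3 = 15
Value per part = 150 / 15 = 10
First share = 12 * 10 = 120
Second share = 3 * 10 = 30
Larger share = 120

120


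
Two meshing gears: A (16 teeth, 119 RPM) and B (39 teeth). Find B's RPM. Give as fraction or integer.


Gear ratio: teeth_A * RPM_A = teeth_B * RPM_B
16 * 119 = 39 * RPM_B
1904 = 39 * RPM_B
RPM_B = 1904 / 39
RPM_B = 1904/39

1904/39


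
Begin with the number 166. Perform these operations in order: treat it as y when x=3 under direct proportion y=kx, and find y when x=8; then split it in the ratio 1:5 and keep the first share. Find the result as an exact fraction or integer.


Start with 166.
Step 1: Direct prop: k = (166)/3; new y = k*8 = 166*8/3 = 1328/3
Step 2: Split 1:5, first share = 1328/3 * 1/6 = 664/9
Final result = 664/9

664/9


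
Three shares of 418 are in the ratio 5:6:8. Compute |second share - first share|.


Total parts = 5 + 6 + 8 = 19
Value per part = 418 / 19 = 22
Shares: 5*22=110, 6*22=132, 8*22=176
Second share = 132, first share = 110
Difference = |132 - 110| = 22

22


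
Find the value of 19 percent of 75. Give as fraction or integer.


Compute 19% of 75
Convert percentage: 19% = 19/100
Multiply: 75 * 19/100
= 1425/100
= 57/4

57/4


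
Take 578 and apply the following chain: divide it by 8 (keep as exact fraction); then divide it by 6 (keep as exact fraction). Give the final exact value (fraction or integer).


Start with 578.
Step 1: Divide by 8: 578 / 8 = 289/4
Step 2: Divide by 6: 289/4 / 6 = 289/24
Final result = 289/24

289/24


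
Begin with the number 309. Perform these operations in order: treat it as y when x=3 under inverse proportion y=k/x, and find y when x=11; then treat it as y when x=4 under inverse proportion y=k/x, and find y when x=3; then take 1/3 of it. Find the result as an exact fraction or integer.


Start with 309.
Step 1: Inverse prop: k = (309)*3; new y = k/11 = 309*3/11 = 927/11
Step 2: Inverse prop: k = (927/11)*4; new y = k/3 = 927/11*4/3 = 1236/11
Step 3: Take 1/3: 1236/11 * 1/3 = 412/11
Final result = 412/11

412/11


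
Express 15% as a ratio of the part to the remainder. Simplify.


Part = 15%, Remainder = 85%
Ratio = 15:85
GCD(15, 85) = 5
Simplify: 3:17 = 3:17

3:17


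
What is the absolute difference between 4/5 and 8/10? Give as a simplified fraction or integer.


Simplify: 4/5 = 4/5 and 8/10 = 4/5
Find common denominator: LCD = 5
Convert: 4/5 and 4/5
Difference = |4 - 4|/5 = 0/5
Simplified = 0

0


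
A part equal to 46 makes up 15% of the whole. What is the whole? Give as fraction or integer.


Given: 46 is 15% of the whole
Set up: 46 = 15/100 * whole
whole = 46 * 100 / 15
whole = 4600 / 15
whole = 920/3

920/3


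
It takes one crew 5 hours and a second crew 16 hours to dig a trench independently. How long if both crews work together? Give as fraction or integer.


Rate of A = 1/5 job per hour
Rate of B = 1/16 job per hour
Combined rate = 1/5 + 1/16
Find common denominator: (16 + 5)/(5*16) = 21/80
Combined rate = 21/80 job per hour
Time together = 1 / (21/80) = 80/21 hours

80/21


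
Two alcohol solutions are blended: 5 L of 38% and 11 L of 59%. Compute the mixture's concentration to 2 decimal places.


Solute in mixture 1 = 38% of 5 L = 5*38/100 = 19/10 L
Solute in mixture 2 = 59% of 11 L = 11*59/100 = 649/100 L
Total solute = 19/10 + 649/100 = 839/100 L
Total volume = 5 + 11 = 16 L
Final concentration = 839/100/16 * 100 = 52.44%

52.44


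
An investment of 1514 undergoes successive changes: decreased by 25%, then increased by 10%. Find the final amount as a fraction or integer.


Start: 1514
Step 1: decrease by 25% => multiply by 75/100
  1514 * 75/100 = 2271/2
Step 2: increase by 10% => multiply by 110/100
  2271/2 * 110/100 = 24981/20
Final value = 24981/20

24981/20


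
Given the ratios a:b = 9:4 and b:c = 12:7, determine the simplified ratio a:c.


Given a:b = 9:4 and b:c = 12:7
Make b consistent. Multiply first ratio by 12: a:b = 108:48
Multiply second ratio by 4: b:c = 48:28
Now b = 48 in both, so a:b:c = 108:48:28
Therefore a:c = 108:28
Simplify by GCD: a:c = 27:7

27:7


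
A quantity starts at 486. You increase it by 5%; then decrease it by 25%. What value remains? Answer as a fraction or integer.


Start with 486.
Step 1: Increase by 5%: 486 * 105/100 = 5103/10
Step 2: Decrease by 25%: 5103/10 * 75/100 = 15309/40
Final result = 15309/40

15309/40


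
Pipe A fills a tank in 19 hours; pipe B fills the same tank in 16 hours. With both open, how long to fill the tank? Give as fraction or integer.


Rate of A = 1/19 job per hour
Rate of B = 1/16 job per hour
Combined rate = 1/19 + 1/16
Find common denominator: (16 + 19)/(19*16) = 35/304
Combined rate = 35/304 job per hour
Time together = 1 / (35/304) = 304/35 hours

304/35


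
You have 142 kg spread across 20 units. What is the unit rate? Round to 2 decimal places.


Total kg = 142
Number of units = 20
Unit rate = 142 / 20
= 7.10 kg per unit

7.10


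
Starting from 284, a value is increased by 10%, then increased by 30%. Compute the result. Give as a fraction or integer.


Start: 284
Step 1: increase by 10% => multiply by 110/100
  284 * 110/100 = 1562/5
Step 2: increase by 30% => multiply by 130/100
  1562/5 * 130/100 = 10153/25
Final value = 10153/25

10153/25


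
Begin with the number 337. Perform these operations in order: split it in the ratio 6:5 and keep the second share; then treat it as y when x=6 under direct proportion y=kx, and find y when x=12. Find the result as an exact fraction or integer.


Start with 337.
Step 1: Split 6:5, second share = 337 * 5/11 = 1685/11
Step 2: Direct prop: k = (1685/11)/6; new y = k*12 = 1685/11*12/6 = 3370/11
Final result = 3370/11

3370/11


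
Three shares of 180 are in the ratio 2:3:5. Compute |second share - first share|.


Total parts = 2 + 3 + 5 = 10
Value per part = 180 / 10 = 18
Shares: 2*18=36, 3*18=54, 5*18=90
Second share = 54, first share = 36
Difference = |54 - 36| = 18

18


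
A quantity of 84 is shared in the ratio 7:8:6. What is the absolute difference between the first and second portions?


Total parts = 7 + 8 + 6 = 21
Value per part = 84 / 21 = 4
Shares: 7*4=28, 8*4=32, 6*4=24
First share = 28, second share = 32
Difference = |28 - 32| = 4

4


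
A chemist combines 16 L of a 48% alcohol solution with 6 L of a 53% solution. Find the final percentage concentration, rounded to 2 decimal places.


Solute in mixture 1 = 48% of 16 L = 16*48/100 = 192/25 L
Solute in mixture 2 = 53% of 6 L = 6*53/100 = 159/50 L
Total solute = 192/25 + 159/50 = 543/50 L
Total volume = 16 + 6 = 22 L
Final concentration = 543/50/22 * 100 = 49.36%

49.36


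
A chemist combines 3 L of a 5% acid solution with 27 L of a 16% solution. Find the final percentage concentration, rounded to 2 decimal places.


Solute in mixture 1 = 5% of 3 L = 3*5/100 = 3/20 L
Solute in mixture 2 = 16% of 27 L = 27*16/100 = 108/25 L
Total solute = 3/20 + 108/25 = 447/100 L
Total volume = 3 + 27 = 30 L
Final concentration = 447/100/30 * 100 = 14.90%

14.90


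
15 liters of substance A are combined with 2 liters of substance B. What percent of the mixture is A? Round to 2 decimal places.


Volume of A = 15 L
Volume of B = 2 L
Total volume = 15 + 2 = 17 L
Percentage of A = (15/17) * 100
= 88.24%

88.24


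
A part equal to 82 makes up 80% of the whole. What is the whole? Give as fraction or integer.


Given: 82 is 80% of the whole
Set up: 82 = 80/100 * whole
whole = 82 * 100 / 80
whole = 8200 / 80
whole = 205/2

205/2


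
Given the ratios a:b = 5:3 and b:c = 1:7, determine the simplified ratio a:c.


Given a:b = 5:3 and b:c = 1:7
Make b consistent. Multiply first ratio by 1: a:b = 5:3
Multiply second ratio by 3: b:c = 3:21
Now b = 3 in both, so a:b:c = 5:3:21
Therefore a:c = 5:21
Simplify by GCD: a:c = 5:21

5:21


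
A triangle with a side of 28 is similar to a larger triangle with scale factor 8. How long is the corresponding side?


Similar triangles have proportional sides
Scale factor = 8
Smaller side = 28
Corresponding larger side = 28 * 8
= 224

224


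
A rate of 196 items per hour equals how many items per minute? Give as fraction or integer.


Converting from per hour to per minute
Rate = 196 items per hour
Divide by 60: 196/60
= 49/15 items per minute

49/15


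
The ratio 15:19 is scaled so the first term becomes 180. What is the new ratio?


Original ratio: 15:19
First term target: 180
Scale factor = 180 / 15 = 12
Multiply second term: 19 * 12 = 228
Equivalent ratio = 180:228

180:228


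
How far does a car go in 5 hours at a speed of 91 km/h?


Using distance = speed * time
Speed = 91 km/h
Time = 5 hours
Distance = 91 * 5
= 455 km

455


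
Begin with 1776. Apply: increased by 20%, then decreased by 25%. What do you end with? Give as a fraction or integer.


Start: 1776
Step 1: increase by 20% => multiply by 120/100
  1776 * 120/100 = 10656/5
Step 2: decrease by 25% => multiply by 75/100
  10656/5 * 75/100 = 7992/5
Final value = 7992/5

7992/5


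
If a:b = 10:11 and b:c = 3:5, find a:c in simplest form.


Given a:b = 10:11 and b:c = 3:5
Make b consistent. Multiply first ratio by 3: a:b = 30:33
Multiply second ratio by 11: b:c = 33:55
Now b = 33 in both, so a:b:c = 30:33:55
Therefore a:c = 30:55
Simplify by GCD: a:c = 6:11

6:11


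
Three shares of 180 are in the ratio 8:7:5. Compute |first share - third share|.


Total parts = 8 + 7 + 5 = 20
Value per part = 180 / 20 = 9
Shares: 8*9=72, 7*9=63, 5*9=45
First share = 72, third share = 45
Difference = |72 - 45| = 27

27


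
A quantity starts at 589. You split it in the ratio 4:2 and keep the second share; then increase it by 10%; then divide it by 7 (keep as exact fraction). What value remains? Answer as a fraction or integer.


Start with 589.
Step 1: Split 4:2, second share = 589 * 2/6 = 589/3
Step 2: Increase by 10%: 589/3 * 110/100 = 6479/30
Step 3: Divide by 7: 6479/30 / 7 = 6479/210
Final result = 6479/210

6479/210


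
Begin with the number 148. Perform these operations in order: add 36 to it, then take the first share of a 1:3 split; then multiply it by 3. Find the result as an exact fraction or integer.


Start with 148.
Step 1: Add 36: 148+36=184; split 1:3 first = 184*1/4 = 46
Step 2: Multiply by 3: 46 * 3 = 138
Final result = 138

138


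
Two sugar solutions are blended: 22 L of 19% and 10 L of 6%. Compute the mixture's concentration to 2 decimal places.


Solute in mixture 1 = 19% of 22 L = 22*19/100 = 209/50 L
Solute in mixture 2 = 6% of 10 L = 10*6/100 = 3/5 L
Total solute = 209/50 + 3/5 = 239/50 L
Total volume = 22 + 10 = 32 L
Final concentration = 239/50/32 * 100 = 14.94%

14.94


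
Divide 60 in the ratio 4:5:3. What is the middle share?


Ratio = 4:5:3
Total parts = 4 + 5 + 3 = 12
Value per part = 60 / 12 = 5
First share = 4 * 5 = 20
Middle share = 5 * 5 = 25
Third share = 3 * 5 = 15

25


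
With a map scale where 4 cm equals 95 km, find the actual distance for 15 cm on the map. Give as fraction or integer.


Map scale: 4 cm = 95 km
Measured distance on map = 15 cm
Set up proportion: 15 * 95 / 4
= 1425 / 4
= 1425/4 km

1425/4


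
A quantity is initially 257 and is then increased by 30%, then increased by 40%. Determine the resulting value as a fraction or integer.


Start: 257
Step 1: increase by 30% => multiply by 130/100
  257 * 130/100 = 3341/10
Step 2: increase by 40% => multiply by 140/100
  3341/10 * 140/100 = 23387/50
Final value = 23387/50

23387/50


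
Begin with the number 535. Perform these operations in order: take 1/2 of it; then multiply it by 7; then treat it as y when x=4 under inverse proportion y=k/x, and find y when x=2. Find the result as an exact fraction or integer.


Start with 535.
Step 1: Take 1/2: 535 * 1/2 = 535/2
Step 2: Multiply by 7: 535/2 * 7 = 3745/2
Step 3: Inverse prop: k = (3745/2)*4; new y = k/2 = 3745/2*4/2 = 3745
Final result = 3745

3745


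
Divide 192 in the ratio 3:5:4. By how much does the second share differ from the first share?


Total parts = 3 + 5 + 4 = 12
Value per part = 192 / 12 = 16
Shares: 3*16=48, 5*16=80, 4*16=64
Second share = 80, first share = 48
Difference = |80 - 48| = 32

32


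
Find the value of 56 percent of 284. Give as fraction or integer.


Compute 56% of 284
Convert percentage: 56% = 56/100
Multiply: 284 * 56/100
= 15904/100
= 3976/25

3976/25


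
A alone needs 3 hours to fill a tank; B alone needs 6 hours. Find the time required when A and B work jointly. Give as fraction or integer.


Rate of A = 1/3 job per hour
Rate of B = 1/6 job per hour
Combined rate = 1/3 + 1/6
Find common denominator: (6 + 3)/(3*6) = 9/18
Combined rate = 1/2 job per hour
Time together = 1 / (1/2) = 2 hours

2


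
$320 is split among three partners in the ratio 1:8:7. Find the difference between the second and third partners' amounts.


Total parts = 1 + 8 + 7 = 16
Value per part = 320 / 16 = 20
Shares: 1*20=20, 8*20=160, 7*20=140
Second share = 160, third share = 140
Difference = |160 - 140| = 20

20


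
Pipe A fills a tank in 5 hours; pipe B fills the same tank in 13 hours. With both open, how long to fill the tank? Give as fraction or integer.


Rate of A = 1/5 job per hour
Rate of B = 1/13 job per hour
Combined rate = 1/5 + 1/13
Find common denominator: (13 + 5)/(5*13) = 18/65
Combined rate = 18/65 job per hour
Time together = 1 / (18/65) = 65/18 hours

65/18


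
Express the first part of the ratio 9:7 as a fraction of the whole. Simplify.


Total parts = 9 + 7 = 16
First part fraction = 9/16
Simplify: 9/16 = 9/16

9/16


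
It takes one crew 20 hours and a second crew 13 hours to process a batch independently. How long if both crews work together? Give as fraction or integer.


Rate of A = 1/20 job per hour
Rate of B = 1/13 job per hour
Combined rate = 1/20 + 1/13
Find common denominator: (13 + 20)/(20*13) = 33/260
Combined rate = 33/260 job per hour
Time together = 1 / (33/260) = 260/33 hours

260/33


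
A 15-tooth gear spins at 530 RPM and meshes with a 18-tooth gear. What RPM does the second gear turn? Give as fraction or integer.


Gear ratio: teeth_A * RPM_A = teeth_B * RPM_B
15 * 530 = 18 * RPM_B
7950 = 18 * RPM_B
RPM_B = 7950 / 18
RPM_B = 1325/3

1325/3


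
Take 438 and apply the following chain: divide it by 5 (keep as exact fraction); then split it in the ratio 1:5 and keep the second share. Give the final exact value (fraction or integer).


Start with 438.
Step 1: Divide by 5: 438 / 5 = 438/5
Step 2: Split 1:5, second share = 438/5 * 5/6 = 73
Final result = 73

73


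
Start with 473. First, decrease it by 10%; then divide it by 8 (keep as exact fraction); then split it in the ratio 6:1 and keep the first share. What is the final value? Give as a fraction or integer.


Start with 473.
Step 1: Decrease by 10%: 473 * 90/100 = 4257/10
Step 2: Divide by 8: 4257/10 / 8 = 4257/80
Step 3: Split 6:1, first share = 4257/80 * 6/7 = 12771/280
Final result = 12771/280

12771/280


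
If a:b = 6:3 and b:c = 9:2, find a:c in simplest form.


Given a:b = 6:3 and b:c = 9:2
Make b consistent. Multiply first ratio by 9: a:b = 54:27
Multiply second ratio by 3: b:c = 27:6
Now b = 27 in both, so a:b:c = 54:27:6
Therefore a:c = 54:6
Simplify by GCD: a:c = 9:1

9:1


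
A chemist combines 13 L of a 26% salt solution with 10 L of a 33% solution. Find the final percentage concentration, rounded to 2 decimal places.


Solute in mixture 1 = 26% of 13 L = 13*26/100 = 169/50 L
Solute in mixture 2 = 33% of 10 L = 10*33/100 = 33/10 L
Total solute = 169/50 + 33/10 = 167/25 L
Total volume = 13 + 10 = 23 L
Final concentration = 167/25/23 * 100 = 29.04%

29.04


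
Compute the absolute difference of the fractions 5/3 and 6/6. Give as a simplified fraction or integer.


Simplify: 5/3 = 5/3 and 6/6 = 1
Find common denominator: LCD = 3
Convert: 5/3 and 3/3
Difference = |5 - 3|/3 = 2/3
Simplified = 2/3

2/3


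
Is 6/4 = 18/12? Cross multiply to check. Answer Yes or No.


Cross multiply to check 6/4 = 18/12
Left cross product: 6 * 12 = 72
Right cross product: 4 * 18 = 72
72 = 72
Equal, so proportions match => Yes

Yes


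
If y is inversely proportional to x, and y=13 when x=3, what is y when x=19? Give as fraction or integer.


Inverse proportion: y = k/x
Find k: k = 3 * 13 = 39
Compute y at x=19: y = 39/19
y = 39/19

39/19


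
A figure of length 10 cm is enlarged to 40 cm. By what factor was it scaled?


Original length = 10 cm
Scaled length = 40 cm
Scale factor = 40 / 10
= 4

4


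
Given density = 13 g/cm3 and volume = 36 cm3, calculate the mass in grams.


Using mass = density * volume
Density = 13 g/cm3
Volume = 36 cm3
Mass = 13 * 36
= 468 g

468


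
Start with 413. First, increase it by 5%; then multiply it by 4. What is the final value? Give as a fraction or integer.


Start with 413.
Step 1: Increase by 5%: 413 * 105/100 = 8673/20
Step 2: Multiply by 4: 8673/20 * 4 = 8673/5
Final result = 8673/5

8673/5


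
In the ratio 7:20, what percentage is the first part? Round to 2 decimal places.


Total parts = 7 + 20 = 27
First part fraction = 7/27
Percentage = (7/27) * 100
= 0.259259 * 100
= 25.93%

25.93


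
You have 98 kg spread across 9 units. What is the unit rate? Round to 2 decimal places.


Total kg = 98
Number of units = 9
Unit rate = 98 / 9
= 10.89 kg per unit

10.89


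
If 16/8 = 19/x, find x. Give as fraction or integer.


Setting up: 16/8 = 19/x
Cross multiply: 16 * x = 8 * 19
16x = 152
x = 152/16
x = 19/2

19/2


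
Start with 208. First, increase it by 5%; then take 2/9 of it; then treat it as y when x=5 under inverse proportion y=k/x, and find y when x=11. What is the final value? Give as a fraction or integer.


Start with 208.
Step 1: Increase by 5%: 208 * 105/100 = 1092/5
Step 2: Take 2/9: 1092/5 * 2/9 = 728/15
Step 3: Inverse prop: k = (728/15)*5; new y = k/11 = 728/15*5/11 = 728/33
Final result = 728/33

728/33


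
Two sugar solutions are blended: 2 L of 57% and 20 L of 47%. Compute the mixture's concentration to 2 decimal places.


Solute in mixture 1 = 57% of 2 L = 2*57/100 = 57/50 L
Solute in mixture 2 = 47% of 20 L = 20*47/100 = 47/5 L
Total solute = 57/50 + 47/5 = 527/50 L
Total volume = 2 + 20 = 22 L
Final concentration = 527/50/22 * 100 = 47.91%

47.91


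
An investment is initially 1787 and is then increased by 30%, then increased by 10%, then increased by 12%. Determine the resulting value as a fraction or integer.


Start: 1787
Step 1: increase by 30% => multiply by 130/100
  1787 * 130/100 = 23231/10
Step 2: increase by 10% => multiply by 110/100
  23231/10 * 110/100 = 255541/100
Step 3: increase by 12% => multiply by 112/100
  255541/100 * 112/100 = 1788787/625
Final value = 1788787/625

1788787/625


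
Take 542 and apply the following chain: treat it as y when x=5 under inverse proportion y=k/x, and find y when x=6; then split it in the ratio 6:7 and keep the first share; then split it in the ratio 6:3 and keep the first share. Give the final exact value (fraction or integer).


Start with 542.
Step 1: Inverse prop: k = (542)*5; new y = k/6 = 542*5/6 = 1355/3
Step 2: Split 6:7, first share = 1355/3 * 6/13 = 2710/13
Step 3: Split 6:3, first share = 2710/13 * 6/9 = 5420/39
Final result = 5420/39

5420/39


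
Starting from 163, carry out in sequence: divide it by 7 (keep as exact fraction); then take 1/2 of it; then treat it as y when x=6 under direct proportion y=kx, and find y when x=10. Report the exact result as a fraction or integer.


Start with 163.
Step 1: Divide by 7: 163 / 7 = 163/7
Step 2: Take 1/2: 163/7 * 1/2 = 163/14
Step 3: Direct prop: k = (163/14)/6; new y = k*10 = 163/14*10/6 = 815/42
Final result = 815/42

815/42


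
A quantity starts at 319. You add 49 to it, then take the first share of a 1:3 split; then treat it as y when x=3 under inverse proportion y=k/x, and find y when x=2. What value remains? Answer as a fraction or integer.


Start with 319.
Step 1: Add 49: 319+49=368; split 1:3 first = 368*1/4 = 92
Step 2: Inverse prop: k = (92)*3; new y = k/2 = 92*3/2 = 138
Final result = 138

138


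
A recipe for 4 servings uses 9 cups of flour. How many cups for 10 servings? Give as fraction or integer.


Original: 9 cups for 4 servings
Target servings = 10
Scaling factor = 10/4
New amount = 9 * 10/4
= 90/4
= 45/2 cups

45/2


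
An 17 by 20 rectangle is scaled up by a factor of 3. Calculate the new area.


Original dimensions: 17 x 20
Enlargement factor = 3
New width = 17 * 3 = 51
New height = 20 * 3 = 60
New area = 51 * 60 = 3060

3060


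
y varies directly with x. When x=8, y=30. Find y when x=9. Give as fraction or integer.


Direct proportion: y = kx
Find k: k = 30/8 = 15/4
Compute y at x=9: y = 15/4 * 9
y = 135/4

135/4


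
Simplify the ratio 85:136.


Find GCD(85, 136)
GCD = 17
Divide both by 17: 85/17 = 5, 136/17 = 8
Simplified ratio = 5:8

5:8


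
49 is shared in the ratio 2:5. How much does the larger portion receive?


Total parts = 2 + 5 = 7
Value per part = 49 / 7 = 7
First share = 2 * 7 = 14
Second share = 5 * 7 = 35
Larger share = 35

35


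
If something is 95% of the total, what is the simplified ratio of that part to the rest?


Part = 95%, Remainder = 5%
Ratio = 95:5
GCD(95, 5) = 5
Simplify: 19:1 = 19:1

19:1


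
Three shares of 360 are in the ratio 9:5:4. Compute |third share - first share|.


Total parts = 9 + 5 + 4 = 18
Value per part = 360 / 18 = 20
Shares: 9*20=180, 5*20=100, 4*20=80
Third share = 80, first share = 180
Difference = |80 - 180| = 100

100


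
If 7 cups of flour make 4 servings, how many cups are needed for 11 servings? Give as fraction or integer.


Original: 7 cups for 4 servings
Target servings = 11
Scaling factor = 11/4
New amount = 7 * 11/4
= 77/4
= 77/4 cups

77/4


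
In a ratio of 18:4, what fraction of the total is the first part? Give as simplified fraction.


Total parts = 18 + 4 = 22
First part fraction = 18/22
Simplify: 18/22 = 9/11

9/11


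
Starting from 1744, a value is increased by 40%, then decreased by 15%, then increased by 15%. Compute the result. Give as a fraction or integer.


Start: 1744
Step 1: increase by 40% => multiply by 140/100
  1744 * 140/100 = 12208/5
Step 2: decrease by 15% => multiply by 85/100
  12208/5 * 85/100 = 51884/25
Step 3: increase by 15% => multiply by 115/100
  51884/25 * 115/100 = 298333/125
Final value = 298333/125

298333/125


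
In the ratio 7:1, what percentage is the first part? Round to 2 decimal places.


Total parts = 7 + 1 = 8
First part fraction = 7/8
Percentage = (7/8) * 100
= 0.875 * 100
= 87.50%

87.50
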